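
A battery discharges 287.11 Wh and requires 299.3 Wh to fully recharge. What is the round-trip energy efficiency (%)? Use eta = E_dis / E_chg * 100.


Round-trip efficiency = 287.11/299.3 * 100% = 95.93%

95.93%


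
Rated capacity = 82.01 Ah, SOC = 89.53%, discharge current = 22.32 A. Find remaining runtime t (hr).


Step 1: remaining = SOC/100 * C_total = 89.53/100 * 82.01 = 73.424 Ah
Step 2: t = remaining / I = 73.424 / 22.32 = 3.290 hr

3.290 hr


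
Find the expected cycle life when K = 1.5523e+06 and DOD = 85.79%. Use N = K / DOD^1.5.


DOD^1.5 = 794.61
N = K / DOD^1.5 = 1.5523e+06 / 794.61 = 1954

1954 cycles


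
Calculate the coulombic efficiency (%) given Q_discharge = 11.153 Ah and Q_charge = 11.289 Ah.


eta_c = Q_dis / Q_chg * 100 = 11.153 / 11.289 * 100 = 98.80%

98.80%


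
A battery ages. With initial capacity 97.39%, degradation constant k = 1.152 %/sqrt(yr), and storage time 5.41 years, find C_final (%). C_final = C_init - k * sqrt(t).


sqrt(t) = sqrt(5.41) = 2.3259
C_final = 97.39 - 1.152 * 2.3259 = 94.71%

94.71%


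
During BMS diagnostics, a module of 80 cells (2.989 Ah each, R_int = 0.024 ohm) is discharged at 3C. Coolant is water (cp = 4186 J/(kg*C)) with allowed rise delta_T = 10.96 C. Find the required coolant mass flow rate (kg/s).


Step 1: I = 3 * 2.989 = 8.967 A
Step 2: Q_cell = I^2 * R = 8.967^2 * 0.024 = 1.9298 W
Step 3: Q_total = 80 * 1.9298 = 154.38 W
Step 4: m_dot = Q_total / (cp * dT) = 154.38 / (4186 * 10.96) = 0.003365 kg/s

0.003365 kg/s


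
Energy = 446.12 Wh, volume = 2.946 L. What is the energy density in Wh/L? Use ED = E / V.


Volumetric ED = 446.12 Wh / 2.946 L = 151.4 Wh/L

151.4 Wh/L


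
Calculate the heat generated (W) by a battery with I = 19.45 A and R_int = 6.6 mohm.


Convert: R = 6.6 mohm = 0.0066 ohm
I^2 = 378.3
Q = 378.3 * 0.0066 = 2.497 W

2.497 W


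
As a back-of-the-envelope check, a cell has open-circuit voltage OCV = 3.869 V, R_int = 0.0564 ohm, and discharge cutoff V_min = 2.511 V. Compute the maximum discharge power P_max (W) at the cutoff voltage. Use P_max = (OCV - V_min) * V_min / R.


P_max = (OCV - V_min) * V_min / R = (3.869 - 2.511) * 2.511 / 0.0564 = 1.358 * 2.511 / 0.0564 = 60.46 W

60.46 W


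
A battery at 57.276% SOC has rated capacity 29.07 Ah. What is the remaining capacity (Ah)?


remaining = SOC / 100 * total = 57.276 / 100 * 29.07 = 16.65 Ah

16.65 Ah


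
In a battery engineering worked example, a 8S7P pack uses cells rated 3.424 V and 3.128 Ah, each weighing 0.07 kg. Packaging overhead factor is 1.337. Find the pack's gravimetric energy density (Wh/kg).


Step 1: V_pack = 8 * 3.424 = 27.392 V
Step 2: C_pack = 7 * 3.128 = 21.896 Ah
Step 3: E_pack = V_pack * C_pack = 27.392 * 21.896 = 599.78 Wh
Step 4: m_pack = 8 * 7 * 0.07 * 1.337 = 5.241 kg
Step 5: ED = E_pack / m_pack = 599.78 / 5.241 = 114.4 Wh/kg

114.4 Wh/kg


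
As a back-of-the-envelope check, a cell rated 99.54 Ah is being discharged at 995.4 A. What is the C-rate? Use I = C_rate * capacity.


Rearranging: C_rate = 995.4 / 99.54 = 10C

10C


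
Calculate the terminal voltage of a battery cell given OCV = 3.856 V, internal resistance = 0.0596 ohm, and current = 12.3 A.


V = OCV - I*R = 3.856 - 12.3 * 0.0596 = 3.123 V

3.123 V


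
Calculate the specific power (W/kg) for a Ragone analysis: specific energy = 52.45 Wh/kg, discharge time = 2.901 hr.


P_specific = E / t = 52.45 / 2.901 = 18.08 W/kg

18.08 W/kg


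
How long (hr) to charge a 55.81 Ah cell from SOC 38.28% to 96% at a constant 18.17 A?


delta_Ah = 55.81 * (96 - 38.28) / 100 = 32.214 Ah
t = delta_Ah / I = 32.214 / 18.17 = 1.773 hr

1.773 hr


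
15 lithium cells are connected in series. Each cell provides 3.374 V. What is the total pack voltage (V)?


V_pack = n * V_cell = 15 * 3.374 = 50.61 V

50.61 V


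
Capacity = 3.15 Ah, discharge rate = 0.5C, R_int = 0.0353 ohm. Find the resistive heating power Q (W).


Step 1: I = C_rate * capacity = 0.5 * 3.15 = 1.575 A
Step 2: Q = I^2 * R = 1.575^2 * 0.0353 = 2.4806 * 0.0353 = 0.08757 W

0.08757 W


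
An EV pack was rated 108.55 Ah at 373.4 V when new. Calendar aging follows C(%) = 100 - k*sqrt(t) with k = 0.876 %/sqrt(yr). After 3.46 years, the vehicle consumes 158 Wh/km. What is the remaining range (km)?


Step 1: capacity retention = 100 - 0.876 * sqrt(3.46) = 100 - 0.876 * 1.8601 = 98.371%
Step 2: C_now = 108.55 * 98.371/100 = 106.78 Ah
Step 3: E_pack = V * C_now = 373.4 * 106.78 = 39872 Wh
Step 4: range = E_pack / consumption = 39872 / 158 = 252.4 km

252.4 km


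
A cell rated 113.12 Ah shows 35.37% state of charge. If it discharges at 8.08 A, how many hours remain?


Step 1: remaining = SOC/100 * C_total = 35.37/100 * 113.12 = 40.011 Ah
Step 2: t = remaining / I = 40.011 / 8.08 = 4.952 hr

4.952 hr


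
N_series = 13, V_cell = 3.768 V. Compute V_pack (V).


With 13 cells in series at 3.768 V each, V_pack = 48.984 V

48.984 V


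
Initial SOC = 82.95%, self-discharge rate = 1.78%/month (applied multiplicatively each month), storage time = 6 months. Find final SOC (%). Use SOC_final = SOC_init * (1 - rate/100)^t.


Monthly retention factor = 1 - 1.78/100 = 0.9822
Over 6 months: factor^6 = 0.89784
SOC_final = 82.95 * 0.89784 = 74.48%

74.48%


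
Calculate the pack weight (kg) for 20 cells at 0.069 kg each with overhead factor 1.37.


m_pack = n * m_cell * overhead = 20 * 0.069 * 1.37 = 1.891 kg

1.891 kg


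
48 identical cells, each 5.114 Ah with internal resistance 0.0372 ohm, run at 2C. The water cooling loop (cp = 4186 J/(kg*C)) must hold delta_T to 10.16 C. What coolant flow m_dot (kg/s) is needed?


Step 1: I = 2 * 5.114 = 10.228 A
Step 2: Q_cell = I^2 * R = 10.228^2 * 0.0372 = 3.8916 W
Step 3: Q_total = 48 * 3.8916 = 186.8 W
Step 4: m_dot = Q_total / (cp * dT) = 186.8 / (4186 * 10.16) = 0.004392 kg/s

0.004392 kg/s


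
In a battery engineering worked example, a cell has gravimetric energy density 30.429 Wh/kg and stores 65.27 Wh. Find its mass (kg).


m = E / ED = 65.27 / 30.429 = 2.145 kg

2.145 kg


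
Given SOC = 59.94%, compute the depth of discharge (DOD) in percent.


DOD = 100 - SOC = 100 - 59.94 = 40.06%

40.06%


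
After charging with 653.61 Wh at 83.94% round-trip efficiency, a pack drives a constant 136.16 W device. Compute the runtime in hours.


Step 1: E_discharge = eta/100 * E_charge = 83.94/100 * 653.61 = 548.64 Wh
Step 2: t = E_discharge / P = 548.64 / 136.16 = 4.029 hr

4.029 hr


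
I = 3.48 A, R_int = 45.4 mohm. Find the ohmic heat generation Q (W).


Convert: R = 45.4 mohm = 0.0454 ohm
I^2 = 12.11
Q = 12.11 * 0.0454 = 0.5498 W

0.5498 W


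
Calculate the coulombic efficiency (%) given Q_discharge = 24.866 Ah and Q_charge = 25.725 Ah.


Coulombic efficiency = 24.866/25.725 * 100% = 96.66%

96.66%


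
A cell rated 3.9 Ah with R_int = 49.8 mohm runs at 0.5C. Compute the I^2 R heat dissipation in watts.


Convert: R = 49.8 mohm = 0.0498 ohm
Step 1: I = C_rate * capacity = 0.5 * 3.9 = 1.95 A
Step 2: Q = I^2 * R = 1.95^2 * 0.0498 = 3.8025 * 0.0498 = 0.1894 W

0.1894 W


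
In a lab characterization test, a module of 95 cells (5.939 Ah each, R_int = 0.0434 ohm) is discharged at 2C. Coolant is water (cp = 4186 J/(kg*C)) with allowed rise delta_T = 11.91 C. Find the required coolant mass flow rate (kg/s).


Step 1: I = 2 * 5.939 = 11.878 A
Step 2: Q_cell = I^2 * R = 11.878^2 * 0.0434 = 6.1232 W
Step 3: Q_total = 95 * 6.1232 = 581.7 W
Step 4: m_dot = Q_total / (cp * dT) = 581.7 / (4186 * 11.91) = 0.01167 kg/s

0.01167 kg/s


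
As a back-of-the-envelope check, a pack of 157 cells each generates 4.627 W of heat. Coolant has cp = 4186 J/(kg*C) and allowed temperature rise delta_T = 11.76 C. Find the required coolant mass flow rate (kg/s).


Q_total = 157 * 4.627 = 726.44 W
m_dot = Q_total / (cp * dT) = 726.44 / (4186 * 11.76) = 0.01476 kg/s

0.01476 kg/s


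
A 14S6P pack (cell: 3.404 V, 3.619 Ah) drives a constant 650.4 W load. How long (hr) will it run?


Step 1: E_pack = Ns * V_cell * Np * C_cell = 14 * 3.404 * 6 * 3.619 = 1034.8 Wh
Step 2: t = E_pack / P = 1034.8 / 650.4 = 1.591 hr

1.591 hr


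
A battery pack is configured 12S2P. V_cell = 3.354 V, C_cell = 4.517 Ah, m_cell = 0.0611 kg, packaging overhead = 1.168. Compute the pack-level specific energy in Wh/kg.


Step 1: V_pack = 12 * 3.354 = 40.248 V
Step 2: C_pack = 2 * 4.517 = 9.034 Ah
Step 3: E_pack = V_pack * C_pack = 40.248 * 9.034 = 363.6 Wh
Step 4: m_pack = 12 * 2 * 0.0611 * 1.168 = 1.7128 kg
Step 5: ED = E_pack / m_pack = 363.6 / 1.7128 = 212.3 Wh/kg

212.3 Wh/kg


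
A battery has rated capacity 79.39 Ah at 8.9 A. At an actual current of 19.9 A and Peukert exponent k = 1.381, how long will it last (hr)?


t_rated = C / I_rated = 79.39 / 8.9 = 8.9202 hr
(I_rated/I)^k = (0.44724)^1.381 = 0.32915
t = t_rated * (I_rated/I)^k = 8.9202 * 0.32915 = 2.936 hr

2.936 hr


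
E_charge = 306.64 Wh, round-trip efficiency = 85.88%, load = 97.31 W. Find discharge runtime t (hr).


Step 1: E_discharge = eta/100 * E_charge = 85.88/100 * 306.64 = 263.34 Wh
Step 2: t = E_discharge / P = 263.34 / 97.31 = 2.706 hr

2.706 hr


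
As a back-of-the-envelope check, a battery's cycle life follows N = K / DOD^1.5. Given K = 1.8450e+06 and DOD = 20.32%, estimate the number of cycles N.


DOD^1.5 = 91.598
N = K / DOD^1.5 = 1.8450e+06 / 91.598 = 20140

20140 cycles


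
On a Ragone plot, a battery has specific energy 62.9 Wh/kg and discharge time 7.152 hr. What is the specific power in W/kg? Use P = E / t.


Specific power = 62.9 Wh/kg / 7.152 hr = 8.795 W/kg

8.795 W/kg


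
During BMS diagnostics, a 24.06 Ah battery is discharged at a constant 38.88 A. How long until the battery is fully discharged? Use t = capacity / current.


t = capacity / current = 24.06 / 38.88 = 0.6188 hr

0.6188 hr


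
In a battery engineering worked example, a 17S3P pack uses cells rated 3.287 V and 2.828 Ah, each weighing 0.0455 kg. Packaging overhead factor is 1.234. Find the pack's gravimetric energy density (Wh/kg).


Step 1: V_pack = 17 * 3.287 = 55.879 V
Step 2: C_pack = 3 * 2.828 = 8.484 Ah
Step 3: E_pack = V_pack * C_pack = 55.879 * 8.484 = 474.08 Wh
Step 4: m_pack = 17 * 3 * 0.0455 * 1.234 = 2.8635 kg
Step 5: ED = E_pack / m_pack = 474.08 / 2.8635 = 165.6 Wh/kg

165.6 Wh/kg


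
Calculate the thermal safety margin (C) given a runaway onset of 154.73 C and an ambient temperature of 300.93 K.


Convert: T_ambient = 300.93 K = 27.78 C
margin = 154.73 - 27.78 = 126.95 C

126.95 C


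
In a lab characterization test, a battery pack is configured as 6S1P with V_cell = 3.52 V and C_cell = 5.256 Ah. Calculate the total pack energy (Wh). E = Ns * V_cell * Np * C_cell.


E = Ns * Vcell * Np * Ccell = 6 * 3.52 * 1 * 5.256 = 111.0 Wh

111.0 Wh


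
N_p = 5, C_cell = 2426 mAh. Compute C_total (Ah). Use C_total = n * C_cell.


Convert: C_cell = 2426 mAh = 2.426 Ah
C_total = 5 * 2.426 = 12.13 Ah

12.13 Ah


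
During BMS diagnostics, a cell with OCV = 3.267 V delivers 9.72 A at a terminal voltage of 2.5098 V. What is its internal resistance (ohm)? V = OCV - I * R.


R = (OCV - V) / I = (3.267 - 2.5098) / 9.72 = 0.07790 ohm

0.07790 ohm


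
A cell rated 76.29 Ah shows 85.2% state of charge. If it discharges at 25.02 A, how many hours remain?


Step 1: remaining = SOC/100 * C_total = 85.2/100 * 76.29 = 64.999 Ah
Step 2: t = remaining / I = 64.999 / 25.02 = 2.598 hr

2.598 hr


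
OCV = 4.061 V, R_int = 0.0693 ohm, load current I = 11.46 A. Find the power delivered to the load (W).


Step 1: V_terminal = OCV - I*R = 4.061 - 11.46 * 0.0693 = 3.2668 V
Step 2: P_out = V_terminal * I = 3.2668 * 11.46 = 37.44 W

37.44 W


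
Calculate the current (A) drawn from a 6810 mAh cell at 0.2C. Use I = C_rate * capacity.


Convert: capacity = 6810 mAh = 6.81 Ah
At 0.2C: I = 0.2 * 6.81 Ah = 1.362 A

1.362 A


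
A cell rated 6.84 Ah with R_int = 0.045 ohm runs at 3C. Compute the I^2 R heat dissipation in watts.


Step 1: I = C_rate * capacity = 3 * 6.84 = 20.52 A
Step 2: Q = I^2 * R = 20.52^2 * 0.045 = 421.07 * 0.045 = 18.95 W

18.95 W


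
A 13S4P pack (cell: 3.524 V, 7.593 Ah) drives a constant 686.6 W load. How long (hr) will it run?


Step 1: E_pack = Ns * V_cell * Np * C_cell = 13 * 3.524 * 4 * 7.593 = 1391.4 Wh
Step 2: t = E_pack / P = 1391.4 / 686.6 = 2.027 hr

2.027 hr


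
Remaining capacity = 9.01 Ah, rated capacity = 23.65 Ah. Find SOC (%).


SOC = (remaining / total) * 100 = (9.01 / 23.65) * 100 = 38.10%

38.10%


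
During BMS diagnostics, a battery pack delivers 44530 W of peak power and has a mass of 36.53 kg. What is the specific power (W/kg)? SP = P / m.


Specific power = 44530 W / 36.53 kg = 1219 W/kg

1219 W/kg


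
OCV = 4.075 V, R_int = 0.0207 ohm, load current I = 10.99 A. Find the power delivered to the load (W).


Step 1: V_terminal = OCV - I*R = 4.075 - 10.99 * 0.0207 = 3.8475 V
Step 2: P_out = V_terminal * I = 3.8475 * 10.99 = 42.28 W

42.28 W


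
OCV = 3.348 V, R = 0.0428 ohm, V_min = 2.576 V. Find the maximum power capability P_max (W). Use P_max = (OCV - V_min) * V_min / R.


dV = OCV - V_min = 0.772 V (so I_max = dV / R)
P_max = dV * V_min / R = 0.772 * 2.576 / 0.0428 = 46.46 W

46.46 W


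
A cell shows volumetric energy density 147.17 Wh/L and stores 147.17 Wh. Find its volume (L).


V = E / ED = 147.17 / 147.17 = 1.000 L

1.000 L


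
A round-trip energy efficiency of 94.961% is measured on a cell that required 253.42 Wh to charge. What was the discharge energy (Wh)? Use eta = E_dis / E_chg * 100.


E_dis = eta/100 * E_chg = 94.961/100 * 253.42 = 240.7 Wh

240.7 Wh


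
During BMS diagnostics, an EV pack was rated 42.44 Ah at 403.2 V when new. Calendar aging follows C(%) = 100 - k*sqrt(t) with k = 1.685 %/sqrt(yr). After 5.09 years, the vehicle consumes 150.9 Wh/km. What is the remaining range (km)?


Step 1: capacity retention = 100 - 1.685 * sqrt(5.09) = 100 - 1.685 * 2.2561 = 96.198%
Step 2: C_now = 42.44 * 96.198/100 = 40.826 Ah
Step 3: E_pack = V * C_now = 403.2 * 40.826 = 16461 Wh
Step 4: range = E_pack / consumption = 16461 / 150.9 = 109.1 km

109.1 km


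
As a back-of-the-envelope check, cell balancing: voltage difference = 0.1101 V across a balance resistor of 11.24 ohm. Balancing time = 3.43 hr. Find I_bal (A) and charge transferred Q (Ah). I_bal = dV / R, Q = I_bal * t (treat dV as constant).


I_bal = dV / R = 0.1101 / 11.24 = 0.0097954 A
Q = I_bal * t = 0.0097954 * 3.43 = 0.03360 Ah

I=0.0097954 A, Q=0.03360 Ah


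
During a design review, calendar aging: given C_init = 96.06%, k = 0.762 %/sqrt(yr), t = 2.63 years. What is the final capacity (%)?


sqrt(t) = sqrt(2.63) = 1.6217
C_final = 96.06 - 0.762 * 1.6217 = 94.82%

94.82%


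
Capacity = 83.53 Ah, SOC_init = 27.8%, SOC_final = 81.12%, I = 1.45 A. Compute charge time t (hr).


Step 1: dSOC = 81.12% - 27.8% = 53.32%
Step 2: delta_Ah = 83.53 * 53.32 / 100 = 44.538 Ah
Step 3: t = 44.538 / 1.45 = 30.72 hr

30.72 hr


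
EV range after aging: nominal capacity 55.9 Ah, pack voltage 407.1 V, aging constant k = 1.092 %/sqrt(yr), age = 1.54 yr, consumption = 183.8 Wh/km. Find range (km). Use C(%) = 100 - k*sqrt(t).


Step 1: capacity retention = 100 - 1.092 * sqrt(1.54) = 100 - 1.092 * 1.241 = 98.645%
Step 2: C_now = 55.9 * 98.645/100 = 55.143 Ah
Step 3: E_pack = V * C_now = 407.1 * 55.143 = 22449 Wh
Step 4: range = E_pack / consumption = 22449 / 183.8 = 122.1 km

122.1 km


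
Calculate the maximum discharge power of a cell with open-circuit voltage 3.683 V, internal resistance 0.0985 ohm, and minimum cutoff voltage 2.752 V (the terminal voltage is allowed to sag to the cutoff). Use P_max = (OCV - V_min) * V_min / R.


dV = OCV - V_min = 0.931 V (so I_max = dV / R)
P_max = dV * V_min / R = 0.931 * 2.752 / 0.0985 = 26.01 W

26.01 W


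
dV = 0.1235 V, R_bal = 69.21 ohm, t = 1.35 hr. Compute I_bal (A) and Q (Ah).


First, Ohm's law: I_bal = 0.1235 V / 69.21 ohm = 0.0017844 A
Then Q = I * t = 0.0017844 A * 1.35 hr = 0.002409 Ah

I=0.0017844 A, Q=0.002409 Ah


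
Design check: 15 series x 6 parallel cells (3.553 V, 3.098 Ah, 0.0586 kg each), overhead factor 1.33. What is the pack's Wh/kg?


Step 1: V_pack = 15 * 3.553 = 53.295 V
Step 2: C_pack = 6 * 3.098 = 18.588 Ah
Step 3: E_pack = V_pack * C_pack = 53.295 * 18.588 = 990.65 Wh
Step 4: m_pack = 15 * 6 * 0.0586 * 1.33 = 7.0144 kg
Step 5: ED = E_pack / m_pack = 990.65 / 7.0144 = 141.2 Wh/kg

141.2 Wh/kg


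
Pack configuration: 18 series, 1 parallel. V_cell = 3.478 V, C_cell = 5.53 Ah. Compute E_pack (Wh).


E = Ns * Vcell * Np * Ccell = 18 * 3.478 * 1 * 5.53 = 346.2 Wh

346.2 Wh


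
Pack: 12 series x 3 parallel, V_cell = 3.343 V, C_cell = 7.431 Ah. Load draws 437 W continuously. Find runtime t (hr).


Step 1: E_pack = Ns * V_cell * Np * C_cell = 12 * 3.343 * 3 * 7.431 = 894.31 Wh
Step 2: t = E_pack / P = 894.31 / 437 = 2.046 hr

2.046 hr


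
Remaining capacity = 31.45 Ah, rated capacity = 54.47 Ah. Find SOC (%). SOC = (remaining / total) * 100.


SOC% = 31.45 / 54.47 * 100 = 57.74%

57.74%


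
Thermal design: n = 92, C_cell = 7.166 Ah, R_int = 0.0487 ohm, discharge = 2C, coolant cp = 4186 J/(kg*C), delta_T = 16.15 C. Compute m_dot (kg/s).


Step 1: I = 2 * 7.166 = 14.332 A
Step 2: Q_cell = I^2 * R = 14.332^2 * 0.0487 = 10.003 W
Step 3: Q_total = 92 * 10.003 = 920.28 W
Step 4: m_dot = Q_total / (cp * dT) = 920.28 / (4186 * 16.15) = 0.01361 kg/s

0.01361 kg/s


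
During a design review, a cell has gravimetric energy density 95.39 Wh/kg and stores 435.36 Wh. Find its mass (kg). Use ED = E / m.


m = E / ED = 435.36 / 95.39 = 4.564 kg

4.564 kg


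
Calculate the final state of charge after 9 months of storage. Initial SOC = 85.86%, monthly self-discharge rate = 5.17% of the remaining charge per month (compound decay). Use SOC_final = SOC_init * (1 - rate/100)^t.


Monthly retention factor = 1 - 5.17/100 = 0.9483
Over 9 months: factor^9 = 0.62017
SOC_final = 85.86 * 0.62017 = 53.25%

53.25%


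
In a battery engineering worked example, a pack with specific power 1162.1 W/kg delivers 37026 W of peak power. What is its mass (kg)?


m = P / SP = 37026 / 1162.1 = 31.86 kg

31.86 kg


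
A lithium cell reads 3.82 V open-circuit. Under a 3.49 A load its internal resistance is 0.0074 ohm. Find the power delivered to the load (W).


Step 1: V_terminal = OCV - I*R = 3.82 - 3.49 * 0.0074 = 3.7942 V
Step 2: P_out = V_terminal * I = 3.7942 * 3.49 = 13.24 W

13.24 W


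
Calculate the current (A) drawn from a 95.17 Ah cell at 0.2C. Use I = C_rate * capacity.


At 0.2C: I = 0.2 * 95.17 Ah = 19.034 A

19.034 A


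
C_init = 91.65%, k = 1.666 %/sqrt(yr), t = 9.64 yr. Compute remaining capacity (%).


sqrt(t) = sqrt(9.64) = 3.1048
C_final = 91.65 - 1.666 * 3.1048 = 86.48%

86.48%


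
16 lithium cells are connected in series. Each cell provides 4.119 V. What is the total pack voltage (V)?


Series voltages add: 16 * 4.119 V = 65.904 V

65.904 V


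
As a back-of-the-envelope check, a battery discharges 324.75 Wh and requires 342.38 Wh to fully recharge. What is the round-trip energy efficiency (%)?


Round-trip efficiency = 324.75/342.38 * 100% = 94.85%

94.85%


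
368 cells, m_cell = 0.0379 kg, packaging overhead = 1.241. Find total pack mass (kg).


m_pack = n * m_cell * overhead = 368 * 0.0379 * 1.241 = 17.31 kg

17.31 kg


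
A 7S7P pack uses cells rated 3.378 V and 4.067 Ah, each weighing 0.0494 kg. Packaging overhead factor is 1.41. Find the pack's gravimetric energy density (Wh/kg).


Step 1: V_pack = 7 * 3.378 = 23.646 V
Step 2: C_pack = 7 * 4.067 = 28.469 Ah
Step 3: E_pack = V_pack * C_pack = 23.646 * 28.469 = 673.18 Wh
Step 4: m_pack = 7 * 7 * 0.0494 * 1.41 = 3.413 kg
Step 5: ED = E_pack / m_pack = 673.18 / 3.413 = 197.2 Wh/kg

197.2 Wh/kg


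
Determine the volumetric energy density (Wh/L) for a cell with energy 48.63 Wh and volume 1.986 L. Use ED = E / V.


ED = E / V = 48.63 / 1.986 = 24.49 Wh/L

24.49 Wh/L


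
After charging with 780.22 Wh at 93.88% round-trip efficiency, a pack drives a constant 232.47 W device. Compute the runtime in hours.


Step 1: E_discharge = eta/100 * E_charge = 93.88/100 * 780.22 = 732.47 Wh
Step 2: t = E_discharge / P = 732.47 / 232.47 = 3.151 hr

3.151 hr


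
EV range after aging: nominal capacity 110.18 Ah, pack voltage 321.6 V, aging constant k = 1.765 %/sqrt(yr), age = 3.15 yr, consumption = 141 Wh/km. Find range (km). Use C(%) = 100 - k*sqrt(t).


Step 1: capacity retention = 100 - 1.765 * sqrt(3.15) = 100 - 1.765 * 1.7748 = 96.867%
Step 2: C_now = 110.18 * 96.867/100 = 106.73 Ah
Step 3: E_pack = V * C_now = 321.6 * 106.73 = 34324 Wh
Step 4: range = E_pack / consumption = 34324 / 141 = 243.4 km

243.4 km


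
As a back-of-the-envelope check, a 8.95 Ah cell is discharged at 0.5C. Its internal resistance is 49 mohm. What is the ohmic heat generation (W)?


Convert: R = 49 mohm = 0.049 ohm
Step 1: I = C_rate * capacity = 0.5 * 8.95 = 4.475 A
Step 2: Q = I^2 * R = 4.475^2 * 0.049 = 20.026 * 0.049 = 0.9813 W

0.9813 W


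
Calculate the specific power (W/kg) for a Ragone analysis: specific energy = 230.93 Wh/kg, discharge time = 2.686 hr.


P_specific = E / t = 230.93 / 2.686 = 85.98 W/kg

85.98 W/kg


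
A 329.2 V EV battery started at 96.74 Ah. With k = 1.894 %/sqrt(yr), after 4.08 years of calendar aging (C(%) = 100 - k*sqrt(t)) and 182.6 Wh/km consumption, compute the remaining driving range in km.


Step 1: capacity retention = 100 - 1.894 * sqrt(4.08) = 100 - 1.894 * 2.0199 = 96.174%
Step 2: C_now = 96.74 * 96.174/100 = 93.039 Ah
Step 3: E_pack = V * C_now = 329.2 * 93.039 = 30628 Wh
Step 4: range = E_pack / consumption = 30628 / 182.6 = 167.7 km

167.7 km


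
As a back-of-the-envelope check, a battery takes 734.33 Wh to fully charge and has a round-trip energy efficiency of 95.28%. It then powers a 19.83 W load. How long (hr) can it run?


Step 1: E_discharge = eta/100 * E_charge = 95.28/100 * 734.33 = 699.67 Wh
Step 2: t = E_discharge / P = 699.67 / 19.83 = 35.28 hr

35.28 hr


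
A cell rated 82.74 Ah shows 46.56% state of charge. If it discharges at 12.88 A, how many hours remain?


Step 1: remaining = SOC/100 * C_total = 46.56/100 * 82.74 = 38.524 Ah
Step 2: t = remaining / I = 38.524 / 12.88 = 2.991 hr

2.991 hr


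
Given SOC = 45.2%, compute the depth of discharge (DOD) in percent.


Complement of SOC: DOD = 100% - 45.2% = 54.8%

54.8%


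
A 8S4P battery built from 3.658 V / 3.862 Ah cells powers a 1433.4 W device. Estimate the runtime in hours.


Step 1: E_pack = Ns * V_cell * Np * C_cell = 8 * 3.658 * 4 * 3.862 = 452.07 Wh
Step 2: t = E_pack / P = 452.07 / 1433.4 = 0.3154 hr

0.3154 hr


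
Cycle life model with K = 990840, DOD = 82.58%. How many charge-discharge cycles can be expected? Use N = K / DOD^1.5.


DOD^1.5 = 750.43
N = K / DOD^1.5 = 990840 / 750.43 = 1320

1320 cycles


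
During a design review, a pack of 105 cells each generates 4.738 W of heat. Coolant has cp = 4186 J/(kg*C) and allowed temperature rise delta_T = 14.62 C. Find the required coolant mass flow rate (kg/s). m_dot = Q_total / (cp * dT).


Q_total = 105 * 4.738 = 497.49 W
m_dot = Q_total / (cp * dT) = 497.49 / (4186 * 14.62) = 0.008129 kg/s

0.008129 kg/s


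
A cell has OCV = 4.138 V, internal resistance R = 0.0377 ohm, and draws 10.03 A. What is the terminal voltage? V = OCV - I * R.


IR drop = 10.03 * 0.0377 = 0.37813 V
V = 4.138 - 0.37813 = 3.760 V

3.760 V


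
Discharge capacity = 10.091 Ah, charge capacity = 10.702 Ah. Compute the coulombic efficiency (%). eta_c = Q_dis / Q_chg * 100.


Coulombic efficiency = 10.091/10.702 * 100% = 94.29%

94.29%


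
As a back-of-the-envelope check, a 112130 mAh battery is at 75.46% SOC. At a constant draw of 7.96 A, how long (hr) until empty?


Convert: C_total = 112130 mAh = 112.13 Ah
Step 1: remaining = SOC/100 * C_total = 75.46/100 * 112.13 = 84.613 Ah
Step 2: t = remaining / I = 84.613 / 7.96 = 10.63 hr

10.63 hr


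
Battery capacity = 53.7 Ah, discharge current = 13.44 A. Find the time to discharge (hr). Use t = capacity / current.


Runtime = 53.7 Ah / 13.44 A = 3.996 hr

3.996 hr


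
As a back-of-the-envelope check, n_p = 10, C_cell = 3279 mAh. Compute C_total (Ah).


Convert: C_cell = 3279 mAh = 3.279 Ah
C_total = 10 * 3.279 = 32.79 Ah

32.79 Ah


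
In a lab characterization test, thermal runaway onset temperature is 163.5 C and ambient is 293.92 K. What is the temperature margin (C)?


Convert: T_ambient = 293.92 K = 20.77 C
margin = 163.5 - 20.77 = 142.73 C

142.73 C


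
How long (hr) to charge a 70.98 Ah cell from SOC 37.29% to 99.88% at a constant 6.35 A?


Step 1: dSOC = 99.88% - 37.29% = 62.59%
Step 2: delta_Ah = 70.98 * 62.59 / 100 = 44.426 Ah
Step 3: t = 44.426 / 6.35 = 6.996 hr

6.996 hr


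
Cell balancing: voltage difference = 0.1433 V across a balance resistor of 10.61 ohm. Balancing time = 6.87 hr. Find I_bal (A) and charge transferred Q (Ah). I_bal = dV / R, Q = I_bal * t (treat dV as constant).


I_bal = dV / R = 0.1433 / 10.61 = 0.013506 A
Q = I_bal * t = 0.013506 * 6.87 = 0.09279 Ah

I=0.013506 A, Q=0.09279 Ah


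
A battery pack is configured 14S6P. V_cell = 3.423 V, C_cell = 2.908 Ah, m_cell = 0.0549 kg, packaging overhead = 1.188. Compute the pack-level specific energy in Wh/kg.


Step 1: V_pack = 14 * 3.423 = 47.922 V
Step 2: C_pack = 6 * 2.908 = 17.448 Ah
Step 3: E_pack = V_pack * C_pack = 47.922 * 17.448 = 836.14 Wh
Step 4: m_pack = 14 * 6 * 0.0549 * 1.188 = 5.4786 kg
Step 5: ED = E_pack / m_pack = 836.14 / 5.4786 = 152.6 Wh/kg

152.6 Wh/kg


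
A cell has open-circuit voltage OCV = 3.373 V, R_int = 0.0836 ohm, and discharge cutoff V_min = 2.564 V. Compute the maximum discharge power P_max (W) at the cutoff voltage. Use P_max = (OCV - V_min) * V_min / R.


P_max = (OCV - V_min) * V_min / R = (3.373 - 2.564) * 2.564 / 0.0836 = 0.809 * 2.564 / 0.0836 = 24.81 W

24.81 W


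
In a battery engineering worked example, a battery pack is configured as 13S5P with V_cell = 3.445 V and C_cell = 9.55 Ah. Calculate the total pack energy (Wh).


V_pack = 13 * 3.445 = 44.785 V
C_pack = 5 * 9.55 = 47.75 Ah
E = V_pack * C_pack = 44.785 * 47.75 = 2138 Wh

2138 Wh


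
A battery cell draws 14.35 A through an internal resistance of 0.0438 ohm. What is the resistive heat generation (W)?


I^2 = 205.92
Q = 205.92 * 0.0438 = 9.019 W

9.019 W


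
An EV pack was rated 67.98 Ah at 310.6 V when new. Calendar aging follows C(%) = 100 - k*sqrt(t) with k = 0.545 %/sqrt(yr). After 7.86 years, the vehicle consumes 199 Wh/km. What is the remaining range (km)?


Step 1: capacity retention = 100 - 0.545 * sqrt(7.86) = 100 - 0.545 * 2.8036 = 98.472%
Step 2: C_now = 67.98 * 98.472/100 = 66.941 Ah
Step 3: E_pack = V * C_now = 310.6 * 66.941 = 20792 Wh
Step 4: range = E_pack / consumption = 20792 / 199 = 104.5 km

104.5 km


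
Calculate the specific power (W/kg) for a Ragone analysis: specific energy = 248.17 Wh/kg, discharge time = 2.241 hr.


Specific power = 248.17 Wh/kg / 2.241 hr = 110.7 W/kg

110.7 W/kg


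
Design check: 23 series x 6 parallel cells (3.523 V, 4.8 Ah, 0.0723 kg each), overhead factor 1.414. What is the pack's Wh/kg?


Step 1: V_pack = 23 * 3.523 = 81.029 V
Step 2: C_pack = 6 * 4.8 = 28.8 Ah
Step 3: E_pack = V_pack * C_pack = 81.029 * 28.8 = 2333.6 Wh
Step 4: m_pack = 23 * 6 * 0.0723 * 1.414 = 14.108 kg
Step 5: ED = E_pack / m_pack = 2333.6 / 14.108 = 165.4 Wh/kg

165.4 Wh/kg


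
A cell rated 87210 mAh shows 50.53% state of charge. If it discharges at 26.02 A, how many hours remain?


Convert: C_total = 87210 mAh = 87.21 Ah
Step 1: remaining = SOC/100 * C_total = 50.53/100 * 87.21 = 44.067 Ah
Step 2: t = remaining / I = 44.067 / 26.02 = 1.694 hr

1.694 hr


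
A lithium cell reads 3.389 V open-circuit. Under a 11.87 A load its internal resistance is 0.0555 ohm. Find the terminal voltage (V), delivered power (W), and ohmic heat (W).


Step 1: V_terminal = OCV - I*R = 3.389 - 11.87 * 0.0555 = 2.7302 V
Step 2: P_out = V_terminal * I = 2.7302 * 11.87 = 32.41 W
Step 3: Q = I^2 * R = 11.87^2 * 0.0555 = 7.820 W

V=2.7302 V, P=32.41 W, Q=7.820 W


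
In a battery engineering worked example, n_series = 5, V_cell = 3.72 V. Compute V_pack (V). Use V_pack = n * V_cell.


Series voltages add: 5 * 3.72 V = 18.6 V

18.6 V


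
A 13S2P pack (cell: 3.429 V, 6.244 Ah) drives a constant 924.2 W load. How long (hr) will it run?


Step 1: E_pack = Ns * V_cell * Np * C_cell = 13 * 3.429 * 2 * 6.244 = 556.68 Wh
Step 2: t = E_pack / P = 556.68 / 924.2 = 0.6023 hr

0.6023 hr


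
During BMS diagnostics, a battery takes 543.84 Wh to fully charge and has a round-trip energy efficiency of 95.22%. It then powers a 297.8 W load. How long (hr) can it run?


Step 1: E_discharge = eta/100 * E_charge = 95.22/100 * 543.84 = 517.84 Wh
Step 2: t = E_discharge / P = 517.84 / 297.8 = 1.739 hr

1.739 hr


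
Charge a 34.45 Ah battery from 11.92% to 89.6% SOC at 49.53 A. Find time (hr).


delta_Ah = 34.45 * (89.6 - 11.92) / 100 = 26.761 Ah
t = delta_Ah / I = 26.761 / 49.53 = 0.5403 hr

0.5403 hr


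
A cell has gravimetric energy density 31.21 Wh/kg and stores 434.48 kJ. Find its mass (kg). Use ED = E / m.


Convert: E = 434.48 kJ = 120.69 Wh
m = E / ED = 120.69 / 31.21 = 3.867 kg

3.867 kg


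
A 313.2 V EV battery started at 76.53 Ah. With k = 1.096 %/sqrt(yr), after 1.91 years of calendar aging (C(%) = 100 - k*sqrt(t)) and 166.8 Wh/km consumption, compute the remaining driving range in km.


Step 1: capacity retention = 100 - 1.096 * sqrt(1.91) = 100 - 1.096 * 1.382 = 98.485%
Step 2: C_now = 76.53 * 98.485/100 = 75.371 Ah
Step 3: E_pack = V * C_now = 313.2 * 75.371 = 23606 Wh
Step 4: range = E_pack / consumption = 23606 / 166.8 = 141.5 km

141.5 km


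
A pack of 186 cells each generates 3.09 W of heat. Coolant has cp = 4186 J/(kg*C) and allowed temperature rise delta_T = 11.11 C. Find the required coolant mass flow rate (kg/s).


Q_total = 186 * 3.09 = 574.74 W
m_dot = Q_total / (cp * dT) = 574.74 / (4186 * 11.11) = 0.01236 kg/s

0.01236 kg/s


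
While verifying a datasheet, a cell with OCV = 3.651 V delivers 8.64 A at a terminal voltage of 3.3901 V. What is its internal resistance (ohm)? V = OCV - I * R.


R = (OCV - V) / I = (3.651 - 3.3901) / 8.64 = 0.03020 ohm

0.03020 ohm


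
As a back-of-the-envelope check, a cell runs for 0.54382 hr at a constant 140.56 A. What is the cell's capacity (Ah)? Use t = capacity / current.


C = I * t = 140.56 * 0.54382 = 76.44 Ah

76.44 Ah


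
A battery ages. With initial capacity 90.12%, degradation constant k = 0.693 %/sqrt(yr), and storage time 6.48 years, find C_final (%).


sqrt(t) = sqrt(6.48) = 2.5456
C_final = 90.12 - 0.693 * 2.5456 = 88.36%

88.36%


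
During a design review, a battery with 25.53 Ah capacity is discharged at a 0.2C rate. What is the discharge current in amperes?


I = C_rate * capacity = 0.2 * 25.53 = 5.106 A

5.106 A


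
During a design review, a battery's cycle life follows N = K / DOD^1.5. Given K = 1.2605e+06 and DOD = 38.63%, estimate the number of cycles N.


Step 1: DOD^1.5 = 38.63^1.5 = 240.1
Step 2: N = 1.2605e+06 / 240.1 = 5250 cycles

5250 cycles


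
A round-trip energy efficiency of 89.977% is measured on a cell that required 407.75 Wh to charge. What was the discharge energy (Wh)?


E_dis = eta/100 * E_chg = 89.977/100 * 407.75 = 366.9 Wh

366.9 Wh


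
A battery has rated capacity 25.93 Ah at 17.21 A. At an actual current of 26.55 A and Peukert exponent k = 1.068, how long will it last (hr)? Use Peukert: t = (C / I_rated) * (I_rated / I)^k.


t_rated = C / I_rated = 25.93 / 17.21 = 1.5067 hr
(I_rated/I)^k = (0.64821)^1.068 = 0.62938
t = t_rated * (I_rated/I)^k = 1.5067 * 0.62938 = 0.9483 hr

0.9483 hr


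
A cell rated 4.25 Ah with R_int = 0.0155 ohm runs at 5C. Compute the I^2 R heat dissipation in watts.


Step 1: I = C_rate * capacity = 5 * 4.25 = 21.25 A
Step 2: Q = I^2 * R = 21.25^2 * 0.0155 = 451.56 * 0.0155 = 6.999 W

6.999 W


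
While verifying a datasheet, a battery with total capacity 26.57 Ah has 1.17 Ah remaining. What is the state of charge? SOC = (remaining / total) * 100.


SOC% = 1.17 / 26.57 * 100 = 4.403%

4.403%


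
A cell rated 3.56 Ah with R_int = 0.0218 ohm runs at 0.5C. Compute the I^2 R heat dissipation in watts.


Step 1: I = C_rate * capacity = 0.5 * 3.56 = 1.78 A
Step 2: Q = I^2 * R = 1.78^2 * 0.0218 = 3.1684 * 0.0218 = 0.06907 W

0.06907 W


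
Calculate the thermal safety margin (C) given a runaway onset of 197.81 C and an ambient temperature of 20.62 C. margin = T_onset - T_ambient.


margin = T_onset - T_ambient = 197.81 - 20.62 = 177.19 C

177.19 C


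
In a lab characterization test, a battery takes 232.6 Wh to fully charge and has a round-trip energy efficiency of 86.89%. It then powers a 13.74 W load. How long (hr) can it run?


Step 1: E_discharge = eta/100 * E_charge = 86.89/100 * 232.6 = 202.11 Wh
Step 2: t = E_discharge / P = 202.11 / 13.74 = 14.71 hr

14.71 hr


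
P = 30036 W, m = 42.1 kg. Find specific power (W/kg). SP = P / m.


Specific power = 30036 W / 42.1 kg = 713.4 W/kg

713.4 W/kg


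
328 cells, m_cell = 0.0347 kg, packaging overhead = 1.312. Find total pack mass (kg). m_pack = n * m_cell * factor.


m_pack = n * m_cell * overhead = 328 * 0.0347 * 1.312 = 14.93 kg

14.93 kg


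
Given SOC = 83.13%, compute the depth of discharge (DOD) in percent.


DOD = 100 - SOC = 100 - 83.13 = 16.87%

16.87%


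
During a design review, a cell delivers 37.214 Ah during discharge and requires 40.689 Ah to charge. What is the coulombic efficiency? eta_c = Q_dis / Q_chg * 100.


Coulombic efficiency = 37.214/40.689 * 100% = 91.46%

91.46%


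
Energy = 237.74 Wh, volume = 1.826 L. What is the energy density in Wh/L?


Volumetric ED = 237.74 Wh / 1.826 L = 130.2 Wh/L

130.2 Wh/L


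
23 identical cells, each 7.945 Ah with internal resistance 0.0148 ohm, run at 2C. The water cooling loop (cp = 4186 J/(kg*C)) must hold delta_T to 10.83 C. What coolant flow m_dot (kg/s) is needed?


Step 1: I = 2 * 7.945 = 15.89 A
Step 2: Q_cell = I^2 * R = 15.89^2 * 0.0148 = 3.7369 W
Step 3: Q_total = 23 * 3.7369 = 85.949 W
Step 4: m_dot = Q_total / (cp * dT) = 85.949 / (4186 * 10.83) = 0.001896 kg/s

0.001896 kg/s


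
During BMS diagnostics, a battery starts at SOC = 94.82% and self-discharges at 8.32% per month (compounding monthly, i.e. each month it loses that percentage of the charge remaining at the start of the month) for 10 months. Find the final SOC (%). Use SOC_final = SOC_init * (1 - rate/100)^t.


decay = (1 - 8.32/100)^10 = 0.41951
SOC_final = 94.82 * 0.41951 = 39.78%

39.78%


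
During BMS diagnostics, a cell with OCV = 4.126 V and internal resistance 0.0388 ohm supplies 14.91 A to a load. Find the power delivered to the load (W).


Step 1: V_terminal = OCV - I*R = 4.126 - 14.91 * 0.0388 = 3.5475 V
Step 2: P_out = V_terminal * I = 3.5475 * 14.91 = 52.89 W

52.89 W


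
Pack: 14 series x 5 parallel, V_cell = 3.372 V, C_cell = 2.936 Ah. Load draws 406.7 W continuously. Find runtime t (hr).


Step 1: E_pack = Ns * V_cell * Np * C_cell = 14 * 3.372 * 5 * 2.936 = 693.01 Wh
Step 2: t = E_pack / P = 693.01 / 406.7 = 1.704 hr

1.704 hr


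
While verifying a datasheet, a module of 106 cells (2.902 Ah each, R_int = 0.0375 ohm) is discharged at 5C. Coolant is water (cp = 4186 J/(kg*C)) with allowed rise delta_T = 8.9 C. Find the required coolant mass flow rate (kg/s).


Step 1: I = 5 * 2.902 = 14.51 A
Step 2: Q_cell = I^2 * R = 14.51^2 * 0.0375 = 7.8953 W
Step 3: Q_total = 106 * 7.8953 = 836.9 W
Step 4: m_dot = Q_total / (cp * dT) = 836.9 / (4186 * 8.9) = 0.02246 kg/s

0.02246 kg/s


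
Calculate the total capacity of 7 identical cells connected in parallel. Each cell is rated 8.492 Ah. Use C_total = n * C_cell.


C_total = 7 * 8.492 = 59.444 Ah

59.444 Ah


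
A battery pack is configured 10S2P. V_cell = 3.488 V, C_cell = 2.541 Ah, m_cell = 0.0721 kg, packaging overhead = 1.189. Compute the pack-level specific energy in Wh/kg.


Step 1: V_pack = 10 * 3.488 = 34.88 V
Step 2: C_pack = 2 * 2.541 = 5.082 Ah
Step 3: E_pack = V_pack * C_pack = 34.88 * 5.082 = 177.26 Wh
Step 4: m_pack = 10 * 2 * 0.0721 * 1.189 = 1.7145 kg
Step 5: ED = E_pack / m_pack = 177.26 / 1.7145 = 103.4 Wh/kg

103.4 Wh/kg


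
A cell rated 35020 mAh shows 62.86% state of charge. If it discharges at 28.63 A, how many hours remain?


Convert: C_total = 35020 mAh = 35.02 Ah
Step 1: remaining = SOC/100 * C_total = 62.86/100 * 35.02 = 22.014 Ah
Step 2: t = remaining / I = 22.014 / 28.63 = 0.7689 hr

0.7689 hr


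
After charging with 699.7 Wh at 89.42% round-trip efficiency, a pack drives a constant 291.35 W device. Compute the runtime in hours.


Step 1: E_discharge = eta/100 * E_charge = 89.42/100 * 699.7 = 625.67 Wh
Step 2: t = E_discharge / P = 625.67 / 291.35 = 2.147 hr

2.147 hr


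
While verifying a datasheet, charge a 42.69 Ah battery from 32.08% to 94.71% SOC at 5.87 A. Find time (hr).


delta_Ah = 42.69 * (94.71 - 32.08) / 100 = 26.737 Ah
t = delta_Ah / I = 26.737 / 5.87 = 4.555 hr

4.555 hr


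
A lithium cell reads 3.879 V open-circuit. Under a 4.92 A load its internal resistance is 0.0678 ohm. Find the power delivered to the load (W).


Step 1: V_terminal = OCV - I*R = 3.879 - 4.92 * 0.0678 = 3.5454 V
Step 2: P_out = V_terminal * I = 3.5454 * 4.92 = 17.44 W

17.44 W


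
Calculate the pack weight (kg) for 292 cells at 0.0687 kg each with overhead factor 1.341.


m_pack = n * m_cell * overhead = 292 * 0.0687 * 1.341 = 26.90 kg

26.90 kg


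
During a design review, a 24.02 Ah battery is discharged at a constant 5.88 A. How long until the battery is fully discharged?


Runtime = 24.02 Ah / 5.88 A = 4.085 hr

4.085 hr


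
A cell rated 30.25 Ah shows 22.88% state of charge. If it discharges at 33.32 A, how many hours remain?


Step 1: remaining = SOC/100 * C_total = 22.88/100 * 30.25 = 6.9212 Ah
Step 2: t = remaining / I = 6.9212 / 33.32 = 0.2077 hr

0.2077 hr


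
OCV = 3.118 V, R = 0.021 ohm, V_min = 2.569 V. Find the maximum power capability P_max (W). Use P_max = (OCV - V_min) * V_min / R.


dV = OCV - V_min = 0.549 V (so I_max = dV / R)
P_max = dV * V_min / R = 0.549 * 2.569 / 0.021 = 67.16 W

67.16 W


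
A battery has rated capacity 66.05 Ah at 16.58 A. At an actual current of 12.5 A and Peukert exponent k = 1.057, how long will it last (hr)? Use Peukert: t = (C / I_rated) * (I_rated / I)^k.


t_rated = C / I_rated = 66.05 / 16.58 = 3.9837 hr
(I_rated/I)^k = (1.3264)^1.057 = 1.3479
t = t_rated * (I_rated/I)^k = 3.9837 * 1.3479 = 5.370 hr

5.370 hr


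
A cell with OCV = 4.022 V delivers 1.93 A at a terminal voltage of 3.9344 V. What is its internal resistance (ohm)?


R = (OCV - V) / I = (4.022 - 3.9344) / 1.93 = 0.04539 ohm

0.04539 ohm


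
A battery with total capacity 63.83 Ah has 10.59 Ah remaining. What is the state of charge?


SOC = (remaining / total) * 100 = (10.59 / 63.83) * 100 = 16.59%

16.59%


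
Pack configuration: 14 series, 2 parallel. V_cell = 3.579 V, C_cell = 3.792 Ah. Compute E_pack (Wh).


E = Ns * Vcell * Np * Ccell = 14 * 3.579 * 2 * 3.792 = 380.0 Wh

380.0 Wh


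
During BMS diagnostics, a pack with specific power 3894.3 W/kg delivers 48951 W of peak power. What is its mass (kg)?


m = P / SP = 48951 / 3894.3 = 12.57 kg

12.57 kg


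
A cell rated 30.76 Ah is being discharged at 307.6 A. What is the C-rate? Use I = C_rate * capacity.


C_rate = I / capacity = 307.6 / 30.76 = 10C

10C


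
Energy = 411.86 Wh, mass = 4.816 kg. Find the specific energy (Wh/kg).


ED = E / m = 411.86 / 4.816 = 85.52 Wh/kg

85.52 Wh/kg
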